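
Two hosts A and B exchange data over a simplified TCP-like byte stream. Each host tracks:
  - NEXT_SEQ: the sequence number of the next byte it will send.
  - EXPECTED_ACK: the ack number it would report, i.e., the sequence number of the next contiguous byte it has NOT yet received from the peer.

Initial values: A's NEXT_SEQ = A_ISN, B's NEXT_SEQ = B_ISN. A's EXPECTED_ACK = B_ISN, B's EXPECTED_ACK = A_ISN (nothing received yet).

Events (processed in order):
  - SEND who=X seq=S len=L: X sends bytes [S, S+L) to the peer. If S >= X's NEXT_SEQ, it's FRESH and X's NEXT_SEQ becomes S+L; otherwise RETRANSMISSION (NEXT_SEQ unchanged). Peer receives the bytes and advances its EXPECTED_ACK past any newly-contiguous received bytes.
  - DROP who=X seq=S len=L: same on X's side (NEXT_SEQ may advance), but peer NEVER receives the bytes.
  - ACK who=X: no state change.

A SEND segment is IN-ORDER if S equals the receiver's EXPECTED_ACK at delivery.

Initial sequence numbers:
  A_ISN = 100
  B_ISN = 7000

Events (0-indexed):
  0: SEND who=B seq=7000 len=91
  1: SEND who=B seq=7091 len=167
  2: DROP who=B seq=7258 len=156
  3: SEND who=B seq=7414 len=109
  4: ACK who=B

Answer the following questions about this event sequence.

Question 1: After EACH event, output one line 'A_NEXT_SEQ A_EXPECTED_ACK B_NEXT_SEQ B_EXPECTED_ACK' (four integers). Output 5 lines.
100 7091 7091 100
100 7258 7258 100
100 7258 7414 100
100 7258 7523 100
100 7258 7523 100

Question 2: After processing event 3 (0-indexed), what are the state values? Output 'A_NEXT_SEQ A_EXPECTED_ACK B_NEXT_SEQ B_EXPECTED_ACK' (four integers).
After event 0: A_seq=100 A_ack=7091 B_seq=7091 B_ack=100
After event 1: A_seq=100 A_ack=7258 B_seq=7258 B_ack=100
After event 2: A_seq=100 A_ack=7258 B_seq=7414 B_ack=100
After event 3: A_seq=100 A_ack=7258 B_seq=7523 B_ack=100

100 7258 7523 100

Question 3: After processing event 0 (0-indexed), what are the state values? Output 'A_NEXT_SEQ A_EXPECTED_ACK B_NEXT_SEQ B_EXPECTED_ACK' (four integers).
After event 0: A_seq=100 A_ack=7091 B_seq=7091 B_ack=100

100 7091 7091 100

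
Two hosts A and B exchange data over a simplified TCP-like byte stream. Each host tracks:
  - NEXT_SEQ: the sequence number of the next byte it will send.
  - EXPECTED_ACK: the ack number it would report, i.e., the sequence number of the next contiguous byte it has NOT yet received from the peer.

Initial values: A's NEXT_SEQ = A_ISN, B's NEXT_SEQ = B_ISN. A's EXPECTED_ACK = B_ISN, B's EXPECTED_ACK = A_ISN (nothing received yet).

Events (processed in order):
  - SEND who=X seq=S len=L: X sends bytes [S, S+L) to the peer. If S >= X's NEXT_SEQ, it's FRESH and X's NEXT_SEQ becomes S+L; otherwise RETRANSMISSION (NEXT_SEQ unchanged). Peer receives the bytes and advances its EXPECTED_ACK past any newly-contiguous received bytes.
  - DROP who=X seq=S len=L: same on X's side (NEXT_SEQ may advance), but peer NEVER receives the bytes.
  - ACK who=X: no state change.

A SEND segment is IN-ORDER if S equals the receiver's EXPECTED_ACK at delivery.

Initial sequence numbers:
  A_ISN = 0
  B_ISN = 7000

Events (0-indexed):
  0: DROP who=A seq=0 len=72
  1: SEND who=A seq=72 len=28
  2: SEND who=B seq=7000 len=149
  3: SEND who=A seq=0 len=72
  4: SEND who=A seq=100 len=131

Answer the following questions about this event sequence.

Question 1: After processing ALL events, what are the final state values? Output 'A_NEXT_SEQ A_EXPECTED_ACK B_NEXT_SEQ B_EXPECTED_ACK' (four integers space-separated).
After event 0: A_seq=72 A_ack=7000 B_seq=7000 B_ack=0
After event 1: A_seq=100 A_ack=7000 B_seq=7000 B_ack=0
After event 2: A_seq=100 A_ack=7149 B_seq=7149 B_ack=0
After event 3: A_seq=100 A_ack=7149 B_seq=7149 B_ack=100
After event 4: A_seq=231 A_ack=7149 B_seq=7149 B_ack=231

Answer: 231 7149 7149 231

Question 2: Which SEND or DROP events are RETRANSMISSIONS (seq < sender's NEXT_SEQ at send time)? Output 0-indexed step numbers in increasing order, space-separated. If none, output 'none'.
Step 0: DROP seq=0 -> fresh
Step 1: SEND seq=72 -> fresh
Step 2: SEND seq=7000 -> fresh
Step 3: SEND seq=0 -> retransmit
Step 4: SEND seq=100 -> fresh

Answer: 3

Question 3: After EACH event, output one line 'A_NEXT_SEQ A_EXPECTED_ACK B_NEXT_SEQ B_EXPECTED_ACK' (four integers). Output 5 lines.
72 7000 7000 0
100 7000 7000 0
100 7149 7149 0
100 7149 7149 100
231 7149 7149 231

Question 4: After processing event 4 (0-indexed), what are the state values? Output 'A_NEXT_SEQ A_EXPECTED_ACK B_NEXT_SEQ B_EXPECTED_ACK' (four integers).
After event 0: A_seq=72 A_ack=7000 B_seq=7000 B_ack=0
After event 1: A_seq=100 A_ack=7000 B_seq=7000 B_ack=0
After event 2: A_seq=100 A_ack=7149 B_seq=7149 B_ack=0
After event 3: A_seq=100 A_ack=7149 B_seq=7149 B_ack=100
After event 4: A_seq=231 A_ack=7149 B_seq=7149 B_ack=231

231 7149 7149 231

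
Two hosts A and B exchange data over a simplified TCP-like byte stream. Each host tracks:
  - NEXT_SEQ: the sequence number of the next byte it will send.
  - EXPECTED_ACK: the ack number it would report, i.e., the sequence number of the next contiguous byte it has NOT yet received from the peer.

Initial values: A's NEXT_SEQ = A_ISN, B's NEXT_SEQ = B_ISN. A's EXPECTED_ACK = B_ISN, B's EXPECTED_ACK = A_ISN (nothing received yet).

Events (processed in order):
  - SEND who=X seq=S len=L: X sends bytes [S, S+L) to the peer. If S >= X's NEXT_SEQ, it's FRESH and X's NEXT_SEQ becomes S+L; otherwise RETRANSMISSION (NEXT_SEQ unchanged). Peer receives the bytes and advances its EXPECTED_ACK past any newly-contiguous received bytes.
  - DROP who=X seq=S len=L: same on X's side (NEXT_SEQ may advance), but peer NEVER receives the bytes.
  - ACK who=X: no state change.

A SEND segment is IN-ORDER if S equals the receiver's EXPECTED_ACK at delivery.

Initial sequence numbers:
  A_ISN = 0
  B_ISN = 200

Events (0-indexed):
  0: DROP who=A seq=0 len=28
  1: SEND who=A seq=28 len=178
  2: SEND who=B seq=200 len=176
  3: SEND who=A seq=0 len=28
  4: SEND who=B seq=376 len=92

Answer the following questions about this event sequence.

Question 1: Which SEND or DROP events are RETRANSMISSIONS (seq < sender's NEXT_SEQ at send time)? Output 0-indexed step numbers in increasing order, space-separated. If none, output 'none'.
Step 0: DROP seq=0 -> fresh
Step 1: SEND seq=28 -> fresh
Step 2: SEND seq=200 -> fresh
Step 3: SEND seq=0 -> retransmit
Step 4: SEND seq=376 -> fresh

Answer: 3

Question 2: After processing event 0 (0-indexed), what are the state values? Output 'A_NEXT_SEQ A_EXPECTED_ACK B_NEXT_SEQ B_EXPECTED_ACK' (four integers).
After event 0: A_seq=28 A_ack=200 B_seq=200 B_ack=0

28 200 200 0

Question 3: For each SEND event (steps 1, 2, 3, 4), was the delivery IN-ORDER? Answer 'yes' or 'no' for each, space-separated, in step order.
Answer: no yes yes yes

Derivation:
Step 1: SEND seq=28 -> out-of-order
Step 2: SEND seq=200 -> in-order
Step 3: SEND seq=0 -> in-order
Step 4: SEND seq=376 -> in-order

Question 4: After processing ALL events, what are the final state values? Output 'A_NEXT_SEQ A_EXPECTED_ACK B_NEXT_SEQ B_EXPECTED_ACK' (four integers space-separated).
Answer: 206 468 468 206

Derivation:
After event 0: A_seq=28 A_ack=200 B_seq=200 B_ack=0
After event 1: A_seq=206 A_ack=200 B_seq=200 B_ack=0
After event 2: A_seq=206 A_ack=376 B_seq=376 B_ack=0
After event 3: A_seq=206 A_ack=376 B_seq=376 B_ack=206
After event 4: A_seq=206 A_ack=468 B_seq=468 B_ack=206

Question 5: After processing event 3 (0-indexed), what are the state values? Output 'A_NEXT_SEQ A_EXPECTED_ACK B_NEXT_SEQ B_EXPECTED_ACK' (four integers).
After event 0: A_seq=28 A_ack=200 B_seq=200 B_ack=0
After event 1: A_seq=206 A_ack=200 B_seq=200 B_ack=0
After event 2: A_seq=206 A_ack=376 B_seq=376 B_ack=0
After event 3: A_seq=206 A_ack=376 B_seq=376 B_ack=206

206 376 376 206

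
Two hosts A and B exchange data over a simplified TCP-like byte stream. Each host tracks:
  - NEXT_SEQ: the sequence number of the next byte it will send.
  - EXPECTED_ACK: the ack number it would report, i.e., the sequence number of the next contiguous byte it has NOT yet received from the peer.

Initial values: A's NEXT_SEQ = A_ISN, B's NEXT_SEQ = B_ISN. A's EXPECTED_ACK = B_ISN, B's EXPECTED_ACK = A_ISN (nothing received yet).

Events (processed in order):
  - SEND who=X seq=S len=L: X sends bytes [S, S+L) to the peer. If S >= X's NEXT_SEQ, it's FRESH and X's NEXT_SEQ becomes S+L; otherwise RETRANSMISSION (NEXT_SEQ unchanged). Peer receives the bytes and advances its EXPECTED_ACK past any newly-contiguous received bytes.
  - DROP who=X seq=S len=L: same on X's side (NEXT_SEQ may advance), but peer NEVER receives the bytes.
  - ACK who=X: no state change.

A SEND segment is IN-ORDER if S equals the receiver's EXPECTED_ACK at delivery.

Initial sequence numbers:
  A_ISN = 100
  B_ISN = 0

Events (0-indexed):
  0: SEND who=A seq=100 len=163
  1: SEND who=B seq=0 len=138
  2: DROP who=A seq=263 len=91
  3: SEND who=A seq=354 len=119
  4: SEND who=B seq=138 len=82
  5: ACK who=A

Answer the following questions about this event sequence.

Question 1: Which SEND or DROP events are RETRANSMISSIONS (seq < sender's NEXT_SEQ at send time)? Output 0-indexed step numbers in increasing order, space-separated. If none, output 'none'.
Step 0: SEND seq=100 -> fresh
Step 1: SEND seq=0 -> fresh
Step 2: DROP seq=263 -> fresh
Step 3: SEND seq=354 -> fresh
Step 4: SEND seq=138 -> fresh

Answer: none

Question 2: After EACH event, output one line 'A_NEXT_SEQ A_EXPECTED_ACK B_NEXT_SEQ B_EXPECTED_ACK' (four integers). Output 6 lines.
263 0 0 263
263 138 138 263
354 138 138 263
473 138 138 263
473 220 220 263
473 220 220 263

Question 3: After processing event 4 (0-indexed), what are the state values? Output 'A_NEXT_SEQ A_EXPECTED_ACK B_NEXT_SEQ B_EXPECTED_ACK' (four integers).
After event 0: A_seq=263 A_ack=0 B_seq=0 B_ack=263
After event 1: A_seq=263 A_ack=138 B_seq=138 B_ack=263
After event 2: A_seq=354 A_ack=138 B_seq=138 B_ack=263
After event 3: A_seq=473 A_ack=138 B_seq=138 B_ack=263
After event 4: A_seq=473 A_ack=220 B_seq=220 B_ack=263

473 220 220 263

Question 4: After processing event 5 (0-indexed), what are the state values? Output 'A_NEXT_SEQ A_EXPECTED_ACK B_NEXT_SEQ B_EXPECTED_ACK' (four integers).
After event 0: A_seq=263 A_ack=0 B_seq=0 B_ack=263
After event 1: A_seq=263 A_ack=138 B_seq=138 B_ack=263
After event 2: A_seq=354 A_ack=138 B_seq=138 B_ack=263
After event 3: A_seq=473 A_ack=138 B_seq=138 B_ack=263
After event 4: A_seq=473 A_ack=220 B_seq=220 B_ack=263
After event 5: A_seq=473 A_ack=220 B_seq=220 B_ack=263

473 220 220 263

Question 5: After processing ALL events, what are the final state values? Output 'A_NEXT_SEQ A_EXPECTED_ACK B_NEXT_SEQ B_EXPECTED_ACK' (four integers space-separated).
Answer: 473 220 220 263

Derivation:
After event 0: A_seq=263 A_ack=0 B_seq=0 B_ack=263
After event 1: A_seq=263 A_ack=138 B_seq=138 B_ack=263
After event 2: A_seq=354 A_ack=138 B_seq=138 B_ack=263
After event 3: A_seq=473 A_ack=138 B_seq=138 B_ack=263
After event 4: A_seq=473 A_ack=220 B_seq=220 B_ack=263
After event 5: A_seq=473 A_ack=220 B_seq=220 B_ack=263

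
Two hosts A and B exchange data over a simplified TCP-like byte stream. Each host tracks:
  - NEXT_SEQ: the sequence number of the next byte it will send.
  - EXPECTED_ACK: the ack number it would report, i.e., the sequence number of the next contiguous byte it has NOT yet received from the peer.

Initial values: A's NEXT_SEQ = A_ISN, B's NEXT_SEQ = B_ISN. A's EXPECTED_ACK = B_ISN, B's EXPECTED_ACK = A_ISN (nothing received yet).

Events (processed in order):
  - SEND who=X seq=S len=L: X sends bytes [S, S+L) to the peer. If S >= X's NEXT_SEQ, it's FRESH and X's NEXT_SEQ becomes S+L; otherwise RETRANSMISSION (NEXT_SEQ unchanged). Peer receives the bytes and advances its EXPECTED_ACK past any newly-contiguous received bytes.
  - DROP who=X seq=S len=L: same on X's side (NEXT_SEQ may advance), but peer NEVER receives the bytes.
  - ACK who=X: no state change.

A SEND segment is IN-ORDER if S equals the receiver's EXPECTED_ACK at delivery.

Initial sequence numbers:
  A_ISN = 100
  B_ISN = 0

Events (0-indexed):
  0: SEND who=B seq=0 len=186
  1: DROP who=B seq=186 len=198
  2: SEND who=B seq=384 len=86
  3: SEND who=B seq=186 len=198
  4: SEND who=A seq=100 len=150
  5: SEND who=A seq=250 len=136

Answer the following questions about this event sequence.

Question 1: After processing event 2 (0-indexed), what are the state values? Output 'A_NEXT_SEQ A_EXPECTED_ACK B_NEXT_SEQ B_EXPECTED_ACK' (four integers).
After event 0: A_seq=100 A_ack=186 B_seq=186 B_ack=100
After event 1: A_seq=100 A_ack=186 B_seq=384 B_ack=100
After event 2: A_seq=100 A_ack=186 B_seq=470 B_ack=100

100 186 470 100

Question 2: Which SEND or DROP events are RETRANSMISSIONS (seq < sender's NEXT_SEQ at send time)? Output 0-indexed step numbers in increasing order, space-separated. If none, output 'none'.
Answer: 3

Derivation:
Step 0: SEND seq=0 -> fresh
Step 1: DROP seq=186 -> fresh
Step 2: SEND seq=384 -> fresh
Step 3: SEND seq=186 -> retransmit
Step 4: SEND seq=100 -> fresh
Step 5: SEND seq=250 -> fresh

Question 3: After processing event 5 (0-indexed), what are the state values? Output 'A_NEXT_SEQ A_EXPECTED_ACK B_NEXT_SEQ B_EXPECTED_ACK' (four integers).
After event 0: A_seq=100 A_ack=186 B_seq=186 B_ack=100
After event 1: A_seq=100 A_ack=186 B_seq=384 B_ack=100
After event 2: A_seq=100 A_ack=186 B_seq=470 B_ack=100
After event 3: A_seq=100 A_ack=470 B_seq=470 B_ack=100
After event 4: A_seq=250 A_ack=470 B_seq=470 B_ack=250
After event 5: A_seq=386 A_ack=470 B_seq=470 B_ack=386

386 470 470 386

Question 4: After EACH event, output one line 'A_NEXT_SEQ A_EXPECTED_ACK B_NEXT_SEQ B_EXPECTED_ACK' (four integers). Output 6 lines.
100 186 186 100
100 186 384 100
100 186 470 100
100 470 470 100
250 470 470 250
386 470 470 386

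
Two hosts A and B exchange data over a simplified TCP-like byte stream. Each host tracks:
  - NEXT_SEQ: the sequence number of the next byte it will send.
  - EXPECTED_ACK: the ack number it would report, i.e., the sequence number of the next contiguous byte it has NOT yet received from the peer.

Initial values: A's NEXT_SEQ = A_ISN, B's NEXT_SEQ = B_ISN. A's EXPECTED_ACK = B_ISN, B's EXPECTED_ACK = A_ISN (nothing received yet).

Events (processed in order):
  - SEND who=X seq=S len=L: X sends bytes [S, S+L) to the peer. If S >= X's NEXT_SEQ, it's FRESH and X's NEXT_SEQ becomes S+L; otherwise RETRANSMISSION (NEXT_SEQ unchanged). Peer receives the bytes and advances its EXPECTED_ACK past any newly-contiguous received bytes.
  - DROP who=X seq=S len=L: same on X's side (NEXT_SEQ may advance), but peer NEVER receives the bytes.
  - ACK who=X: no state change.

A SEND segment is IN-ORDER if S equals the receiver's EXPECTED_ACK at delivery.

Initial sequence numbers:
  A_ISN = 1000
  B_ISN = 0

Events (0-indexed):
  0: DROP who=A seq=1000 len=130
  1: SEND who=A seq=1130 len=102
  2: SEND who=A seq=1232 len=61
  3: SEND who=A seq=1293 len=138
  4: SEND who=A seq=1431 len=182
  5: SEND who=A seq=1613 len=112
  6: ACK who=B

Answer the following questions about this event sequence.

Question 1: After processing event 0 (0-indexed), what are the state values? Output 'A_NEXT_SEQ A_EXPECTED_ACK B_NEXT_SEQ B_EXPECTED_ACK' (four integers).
After event 0: A_seq=1130 A_ack=0 B_seq=0 B_ack=1000

1130 0 0 1000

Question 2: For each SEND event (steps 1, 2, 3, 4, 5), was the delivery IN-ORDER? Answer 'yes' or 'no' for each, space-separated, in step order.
Step 1: SEND seq=1130 -> out-of-order
Step 2: SEND seq=1232 -> out-of-order
Step 3: SEND seq=1293 -> out-of-order
Step 4: SEND seq=1431 -> out-of-order
Step 5: SEND seq=1613 -> out-of-order

Answer: no no no no no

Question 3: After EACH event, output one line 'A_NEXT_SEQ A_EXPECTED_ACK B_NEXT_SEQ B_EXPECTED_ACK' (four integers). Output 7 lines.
1130 0 0 1000
1232 0 0 1000
1293 0 0 1000
1431 0 0 1000
1613 0 0 1000
1725 0 0 1000
1725 0 0 1000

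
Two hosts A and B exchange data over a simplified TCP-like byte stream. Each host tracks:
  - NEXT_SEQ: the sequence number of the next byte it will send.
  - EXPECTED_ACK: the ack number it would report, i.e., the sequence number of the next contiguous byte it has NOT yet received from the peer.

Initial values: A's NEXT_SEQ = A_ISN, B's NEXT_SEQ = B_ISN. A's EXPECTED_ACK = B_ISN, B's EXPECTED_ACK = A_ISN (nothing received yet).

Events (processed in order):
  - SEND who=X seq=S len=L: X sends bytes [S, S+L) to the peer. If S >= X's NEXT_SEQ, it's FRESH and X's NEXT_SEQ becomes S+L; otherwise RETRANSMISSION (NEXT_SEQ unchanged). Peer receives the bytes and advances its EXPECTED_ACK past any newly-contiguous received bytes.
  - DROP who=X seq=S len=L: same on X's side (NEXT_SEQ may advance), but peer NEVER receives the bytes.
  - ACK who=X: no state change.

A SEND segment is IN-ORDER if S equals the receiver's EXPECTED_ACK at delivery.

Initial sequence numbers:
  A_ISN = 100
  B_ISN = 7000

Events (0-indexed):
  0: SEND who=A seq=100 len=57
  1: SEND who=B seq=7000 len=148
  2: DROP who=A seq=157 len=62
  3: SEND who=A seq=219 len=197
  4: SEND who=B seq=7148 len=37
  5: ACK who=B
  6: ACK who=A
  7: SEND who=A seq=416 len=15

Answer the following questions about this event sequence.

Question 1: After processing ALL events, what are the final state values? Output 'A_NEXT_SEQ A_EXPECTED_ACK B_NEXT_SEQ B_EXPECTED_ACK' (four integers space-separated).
After event 0: A_seq=157 A_ack=7000 B_seq=7000 B_ack=157
After event 1: A_seq=157 A_ack=7148 B_seq=7148 B_ack=157
After event 2: A_seq=219 A_ack=7148 B_seq=7148 B_ack=157
After event 3: A_seq=416 A_ack=7148 B_seq=7148 B_ack=157
After event 4: A_seq=416 A_ack=7185 B_seq=7185 B_ack=157
After event 5: A_seq=416 A_ack=7185 B_seq=7185 B_ack=157
After event 6: A_seq=416 A_ack=7185 B_seq=7185 B_ack=157
After event 7: A_seq=431 A_ack=7185 B_seq=7185 B_ack=157

Answer: 431 7185 7185 157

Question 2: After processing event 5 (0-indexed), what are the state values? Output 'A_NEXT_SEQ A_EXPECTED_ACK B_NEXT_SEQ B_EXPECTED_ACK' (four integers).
After event 0: A_seq=157 A_ack=7000 B_seq=7000 B_ack=157
After event 1: A_seq=157 A_ack=7148 B_seq=7148 B_ack=157
After event 2: A_seq=219 A_ack=7148 B_seq=7148 B_ack=157
After event 3: A_seq=416 A_ack=7148 B_seq=7148 B_ack=157
After event 4: A_seq=416 A_ack=7185 B_seq=7185 B_ack=157
After event 5: A_seq=416 A_ack=7185 B_seq=7185 B_ack=157

416 7185 7185 157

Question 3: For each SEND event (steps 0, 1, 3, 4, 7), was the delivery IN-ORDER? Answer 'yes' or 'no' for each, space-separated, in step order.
Answer: yes yes no yes no

Derivation:
Step 0: SEND seq=100 -> in-order
Step 1: SEND seq=7000 -> in-order
Step 3: SEND seq=219 -> out-of-order
Step 4: SEND seq=7148 -> in-order
Step 7: SEND seq=416 -> out-of-order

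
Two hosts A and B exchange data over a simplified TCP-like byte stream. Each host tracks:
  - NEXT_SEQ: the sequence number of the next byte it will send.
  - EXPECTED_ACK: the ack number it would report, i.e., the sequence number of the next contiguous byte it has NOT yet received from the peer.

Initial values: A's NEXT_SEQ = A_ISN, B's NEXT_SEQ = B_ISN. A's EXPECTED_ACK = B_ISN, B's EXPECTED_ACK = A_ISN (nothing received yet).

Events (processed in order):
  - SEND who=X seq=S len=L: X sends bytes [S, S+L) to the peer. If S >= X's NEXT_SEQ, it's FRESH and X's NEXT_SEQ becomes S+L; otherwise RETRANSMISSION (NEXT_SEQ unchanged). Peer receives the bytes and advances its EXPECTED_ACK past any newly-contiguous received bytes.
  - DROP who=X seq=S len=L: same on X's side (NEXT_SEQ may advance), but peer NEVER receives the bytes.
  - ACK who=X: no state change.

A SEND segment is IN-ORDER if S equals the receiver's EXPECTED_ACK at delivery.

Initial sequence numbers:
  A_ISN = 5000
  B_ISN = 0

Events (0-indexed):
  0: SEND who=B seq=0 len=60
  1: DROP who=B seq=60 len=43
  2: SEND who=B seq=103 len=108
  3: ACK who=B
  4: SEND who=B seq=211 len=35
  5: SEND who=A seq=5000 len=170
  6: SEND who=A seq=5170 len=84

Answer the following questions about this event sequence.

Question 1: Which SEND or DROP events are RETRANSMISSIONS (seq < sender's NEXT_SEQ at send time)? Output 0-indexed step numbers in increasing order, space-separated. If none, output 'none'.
Step 0: SEND seq=0 -> fresh
Step 1: DROP seq=60 -> fresh
Step 2: SEND seq=103 -> fresh
Step 4: SEND seq=211 -> fresh
Step 5: SEND seq=5000 -> fresh
Step 6: SEND seq=5170 -> fresh

Answer: none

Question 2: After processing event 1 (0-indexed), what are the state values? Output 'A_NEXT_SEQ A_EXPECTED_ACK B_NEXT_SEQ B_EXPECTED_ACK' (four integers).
After event 0: A_seq=5000 A_ack=60 B_seq=60 B_ack=5000
After event 1: A_seq=5000 A_ack=60 B_seq=103 B_ack=5000

5000 60 103 5000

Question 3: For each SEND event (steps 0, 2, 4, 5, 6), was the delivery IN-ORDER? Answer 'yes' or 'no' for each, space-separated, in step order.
Answer: yes no no yes yes

Derivation:
Step 0: SEND seq=0 -> in-order
Step 2: SEND seq=103 -> out-of-order
Step 4: SEND seq=211 -> out-of-order
Step 5: SEND seq=5000 -> in-order
Step 6: SEND seq=5170 -> in-order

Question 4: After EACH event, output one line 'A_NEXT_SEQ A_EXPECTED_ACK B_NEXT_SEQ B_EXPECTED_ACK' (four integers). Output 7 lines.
5000 60 60 5000
5000 60 103 5000
5000 60 211 5000
5000 60 211 5000
5000 60 246 5000
5170 60 246 5170
5254 60 246 5254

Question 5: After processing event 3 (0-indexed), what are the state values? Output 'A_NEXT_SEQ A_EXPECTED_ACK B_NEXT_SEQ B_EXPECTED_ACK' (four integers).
After event 0: A_seq=5000 A_ack=60 B_seq=60 B_ack=5000
After event 1: A_seq=5000 A_ack=60 B_seq=103 B_ack=5000
After event 2: A_seq=5000 A_ack=60 B_seq=211 B_ack=5000
After event 3: A_seq=5000 A_ack=60 B_seq=211 B_ack=5000

5000 60 211 5000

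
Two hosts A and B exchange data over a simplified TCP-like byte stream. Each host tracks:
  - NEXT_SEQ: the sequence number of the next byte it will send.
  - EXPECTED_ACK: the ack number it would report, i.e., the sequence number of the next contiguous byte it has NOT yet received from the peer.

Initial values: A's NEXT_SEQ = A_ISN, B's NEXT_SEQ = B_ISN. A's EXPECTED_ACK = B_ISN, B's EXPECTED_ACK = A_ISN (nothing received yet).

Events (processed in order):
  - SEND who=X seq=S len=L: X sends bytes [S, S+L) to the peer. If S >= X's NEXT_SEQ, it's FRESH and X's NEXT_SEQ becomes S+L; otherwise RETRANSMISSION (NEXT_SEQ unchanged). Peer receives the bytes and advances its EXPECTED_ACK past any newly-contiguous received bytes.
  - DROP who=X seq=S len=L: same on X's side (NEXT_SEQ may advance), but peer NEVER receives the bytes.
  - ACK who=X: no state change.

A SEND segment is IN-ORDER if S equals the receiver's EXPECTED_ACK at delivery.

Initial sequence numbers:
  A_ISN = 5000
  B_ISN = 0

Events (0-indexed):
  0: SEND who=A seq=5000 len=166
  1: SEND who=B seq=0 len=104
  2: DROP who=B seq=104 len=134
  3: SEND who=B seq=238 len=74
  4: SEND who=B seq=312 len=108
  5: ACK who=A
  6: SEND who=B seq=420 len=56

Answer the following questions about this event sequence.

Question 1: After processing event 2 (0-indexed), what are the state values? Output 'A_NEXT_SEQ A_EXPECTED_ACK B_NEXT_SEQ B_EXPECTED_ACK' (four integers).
After event 0: A_seq=5166 A_ack=0 B_seq=0 B_ack=5166
After event 1: A_seq=5166 A_ack=104 B_seq=104 B_ack=5166
After event 2: A_seq=5166 A_ack=104 B_seq=238 B_ack=5166

5166 104 238 5166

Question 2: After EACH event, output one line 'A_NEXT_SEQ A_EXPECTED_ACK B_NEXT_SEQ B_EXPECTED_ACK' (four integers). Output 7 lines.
5166 0 0 5166
5166 104 104 5166
5166 104 238 5166
5166 104 312 5166
5166 104 420 5166
5166 104 420 5166
5166 104 476 5166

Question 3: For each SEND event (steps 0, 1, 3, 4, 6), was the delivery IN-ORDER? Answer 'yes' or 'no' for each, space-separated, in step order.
Answer: yes yes no no no

Derivation:
Step 0: SEND seq=5000 -> in-order
Step 1: SEND seq=0 -> in-order
Step 3: SEND seq=238 -> out-of-order
Step 4: SEND seq=312 -> out-of-order
Step 6: SEND seq=420 -> out-of-order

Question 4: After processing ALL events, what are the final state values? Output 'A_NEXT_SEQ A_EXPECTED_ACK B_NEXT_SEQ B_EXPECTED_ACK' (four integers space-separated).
Answer: 5166 104 476 5166

Derivation:
After event 0: A_seq=5166 A_ack=0 B_seq=0 B_ack=5166
After event 1: A_seq=5166 A_ack=104 B_seq=104 B_ack=5166
After event 2: A_seq=5166 A_ack=104 B_seq=238 B_ack=5166
After event 3: A_seq=5166 A_ack=104 B_seq=312 B_ack=5166
After event 4: A_seq=5166 A_ack=104 B_seq=420 B_ack=5166
After event 5: A_seq=5166 A_ack=104 B_seq=420 B_ack=5166
After event 6: A_seq=5166 A_ack=104 B_seq=476 B_ack=5166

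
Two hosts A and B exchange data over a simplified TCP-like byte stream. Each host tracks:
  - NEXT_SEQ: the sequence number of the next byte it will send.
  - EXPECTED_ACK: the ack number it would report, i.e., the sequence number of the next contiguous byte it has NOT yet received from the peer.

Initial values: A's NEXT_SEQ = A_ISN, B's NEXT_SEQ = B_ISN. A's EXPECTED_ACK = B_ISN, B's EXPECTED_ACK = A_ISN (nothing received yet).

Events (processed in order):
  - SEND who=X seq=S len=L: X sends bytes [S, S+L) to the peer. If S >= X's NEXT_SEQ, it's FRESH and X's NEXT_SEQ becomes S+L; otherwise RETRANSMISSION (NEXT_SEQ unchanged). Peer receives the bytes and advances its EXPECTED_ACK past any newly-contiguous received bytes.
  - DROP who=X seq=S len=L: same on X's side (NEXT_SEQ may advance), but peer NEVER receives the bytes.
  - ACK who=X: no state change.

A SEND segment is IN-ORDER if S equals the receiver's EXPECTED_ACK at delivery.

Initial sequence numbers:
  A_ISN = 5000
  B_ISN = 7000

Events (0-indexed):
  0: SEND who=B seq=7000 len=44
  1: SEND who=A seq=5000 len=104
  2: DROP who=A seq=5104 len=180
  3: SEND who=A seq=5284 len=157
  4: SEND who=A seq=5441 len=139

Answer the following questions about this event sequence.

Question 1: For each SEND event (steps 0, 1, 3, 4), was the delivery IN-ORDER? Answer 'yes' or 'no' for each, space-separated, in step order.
Answer: yes yes no no

Derivation:
Step 0: SEND seq=7000 -> in-order
Step 1: SEND seq=5000 -> in-order
Step 3: SEND seq=5284 -> out-of-order
Step 4: SEND seq=5441 -> out-of-order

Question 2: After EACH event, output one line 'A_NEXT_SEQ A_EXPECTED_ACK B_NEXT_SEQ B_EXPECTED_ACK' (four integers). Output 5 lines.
5000 7044 7044 5000
5104 7044 7044 5104
5284 7044 7044 5104
5441 7044 7044 5104
5580 7044 7044 5104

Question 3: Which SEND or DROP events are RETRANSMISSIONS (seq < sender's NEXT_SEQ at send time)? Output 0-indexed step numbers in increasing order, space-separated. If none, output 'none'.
Answer: none

Derivation:
Step 0: SEND seq=7000 -> fresh
Step 1: SEND seq=5000 -> fresh
Step 2: DROP seq=5104 -> fresh
Step 3: SEND seq=5284 -> fresh
Step 4: SEND seq=5441 -> fresh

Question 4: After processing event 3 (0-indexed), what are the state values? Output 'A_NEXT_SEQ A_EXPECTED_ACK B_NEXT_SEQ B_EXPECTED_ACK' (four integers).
After event 0: A_seq=5000 A_ack=7044 B_seq=7044 B_ack=5000
After event 1: A_seq=5104 A_ack=7044 B_seq=7044 B_ack=5104
After event 2: A_seq=5284 A_ack=7044 B_seq=7044 B_ack=5104
After event 3: A_seq=5441 A_ack=7044 B_seq=7044 B_ack=5104

5441 7044 7044 5104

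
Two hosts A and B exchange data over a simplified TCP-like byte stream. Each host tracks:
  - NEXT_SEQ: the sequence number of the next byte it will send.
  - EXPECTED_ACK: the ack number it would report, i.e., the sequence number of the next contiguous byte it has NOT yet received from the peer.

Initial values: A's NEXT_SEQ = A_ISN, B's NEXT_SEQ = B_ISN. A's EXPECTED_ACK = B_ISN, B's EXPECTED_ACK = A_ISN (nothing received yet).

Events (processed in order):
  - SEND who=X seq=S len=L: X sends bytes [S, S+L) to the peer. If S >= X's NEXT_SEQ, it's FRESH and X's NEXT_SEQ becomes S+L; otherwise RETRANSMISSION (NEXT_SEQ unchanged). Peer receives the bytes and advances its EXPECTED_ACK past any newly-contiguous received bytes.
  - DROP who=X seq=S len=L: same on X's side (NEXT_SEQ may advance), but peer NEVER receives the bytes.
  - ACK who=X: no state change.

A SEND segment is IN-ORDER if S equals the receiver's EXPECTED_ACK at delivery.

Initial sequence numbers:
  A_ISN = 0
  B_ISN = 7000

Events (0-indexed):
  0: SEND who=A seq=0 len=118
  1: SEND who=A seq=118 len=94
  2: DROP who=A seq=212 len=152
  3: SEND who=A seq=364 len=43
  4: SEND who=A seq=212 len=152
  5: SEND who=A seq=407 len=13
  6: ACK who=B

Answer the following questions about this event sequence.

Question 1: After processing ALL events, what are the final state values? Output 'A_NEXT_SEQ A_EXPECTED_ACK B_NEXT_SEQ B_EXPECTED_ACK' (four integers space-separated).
After event 0: A_seq=118 A_ack=7000 B_seq=7000 B_ack=118
After event 1: A_seq=212 A_ack=7000 B_seq=7000 B_ack=212
After event 2: A_seq=364 A_ack=7000 B_seq=7000 B_ack=212
After event 3: A_seq=407 A_ack=7000 B_seq=7000 B_ack=212
After event 4: A_seq=407 A_ack=7000 B_seq=7000 B_ack=407
After event 5: A_seq=420 A_ack=7000 B_seq=7000 B_ack=420
After event 6: A_seq=420 A_ack=7000 B_seq=7000 B_ack=420

Answer: 420 7000 7000 420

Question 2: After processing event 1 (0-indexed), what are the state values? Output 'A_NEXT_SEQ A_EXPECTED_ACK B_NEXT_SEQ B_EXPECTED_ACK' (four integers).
After event 0: A_seq=118 A_ack=7000 B_seq=7000 B_ack=118
After event 1: A_seq=212 A_ack=7000 B_seq=7000 B_ack=212

212 7000 7000 212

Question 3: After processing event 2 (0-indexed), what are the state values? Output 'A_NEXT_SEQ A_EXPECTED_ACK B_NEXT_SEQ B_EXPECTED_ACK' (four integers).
After event 0: A_seq=118 A_ack=7000 B_seq=7000 B_ack=118
After event 1: A_seq=212 A_ack=7000 B_seq=7000 B_ack=212
After event 2: A_seq=364 A_ack=7000 B_seq=7000 B_ack=212

364 7000 7000 212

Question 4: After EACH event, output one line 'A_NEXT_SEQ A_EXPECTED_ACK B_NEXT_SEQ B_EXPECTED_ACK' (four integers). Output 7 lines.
118 7000 7000 118
212 7000 7000 212
364 7000 7000 212
407 7000 7000 212
407 7000 7000 407
420 7000 7000 420
420 7000 7000 420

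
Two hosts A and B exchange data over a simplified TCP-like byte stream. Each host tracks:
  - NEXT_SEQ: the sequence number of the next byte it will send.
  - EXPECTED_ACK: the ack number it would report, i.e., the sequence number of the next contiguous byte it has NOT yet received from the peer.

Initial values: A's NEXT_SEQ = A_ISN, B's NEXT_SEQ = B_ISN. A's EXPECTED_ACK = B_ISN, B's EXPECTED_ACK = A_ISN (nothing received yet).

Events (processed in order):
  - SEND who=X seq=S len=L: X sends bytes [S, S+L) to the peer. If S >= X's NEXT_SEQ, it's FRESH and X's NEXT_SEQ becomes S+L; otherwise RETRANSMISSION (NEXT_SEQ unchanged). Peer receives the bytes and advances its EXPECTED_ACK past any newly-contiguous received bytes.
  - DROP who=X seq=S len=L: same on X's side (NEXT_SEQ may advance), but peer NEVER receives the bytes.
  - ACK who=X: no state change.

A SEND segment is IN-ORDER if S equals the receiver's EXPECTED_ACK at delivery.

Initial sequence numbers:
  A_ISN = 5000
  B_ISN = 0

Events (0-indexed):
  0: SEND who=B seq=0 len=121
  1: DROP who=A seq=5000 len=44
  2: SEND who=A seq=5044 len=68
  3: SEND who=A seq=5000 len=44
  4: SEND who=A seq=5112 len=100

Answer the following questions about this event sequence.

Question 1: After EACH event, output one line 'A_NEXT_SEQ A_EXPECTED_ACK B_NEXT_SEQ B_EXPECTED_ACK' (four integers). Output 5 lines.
5000 121 121 5000
5044 121 121 5000
5112 121 121 5000
5112 121 121 5112
5212 121 121 5212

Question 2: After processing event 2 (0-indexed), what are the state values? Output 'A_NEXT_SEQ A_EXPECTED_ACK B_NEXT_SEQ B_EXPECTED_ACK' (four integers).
After event 0: A_seq=5000 A_ack=121 B_seq=121 B_ack=5000
After event 1: A_seq=5044 A_ack=121 B_seq=121 B_ack=5000
After event 2: A_seq=5112 A_ack=121 B_seq=121 B_ack=5000

5112 121 121 5000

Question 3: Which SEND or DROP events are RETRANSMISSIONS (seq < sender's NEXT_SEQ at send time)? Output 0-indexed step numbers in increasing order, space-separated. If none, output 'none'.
Step 0: SEND seq=0 -> fresh
Step 1: DROP seq=5000 -> fresh
Step 2: SEND seq=5044 -> fresh
Step 3: SEND seq=5000 -> retransmit
Step 4: SEND seq=5112 -> fresh

Answer: 3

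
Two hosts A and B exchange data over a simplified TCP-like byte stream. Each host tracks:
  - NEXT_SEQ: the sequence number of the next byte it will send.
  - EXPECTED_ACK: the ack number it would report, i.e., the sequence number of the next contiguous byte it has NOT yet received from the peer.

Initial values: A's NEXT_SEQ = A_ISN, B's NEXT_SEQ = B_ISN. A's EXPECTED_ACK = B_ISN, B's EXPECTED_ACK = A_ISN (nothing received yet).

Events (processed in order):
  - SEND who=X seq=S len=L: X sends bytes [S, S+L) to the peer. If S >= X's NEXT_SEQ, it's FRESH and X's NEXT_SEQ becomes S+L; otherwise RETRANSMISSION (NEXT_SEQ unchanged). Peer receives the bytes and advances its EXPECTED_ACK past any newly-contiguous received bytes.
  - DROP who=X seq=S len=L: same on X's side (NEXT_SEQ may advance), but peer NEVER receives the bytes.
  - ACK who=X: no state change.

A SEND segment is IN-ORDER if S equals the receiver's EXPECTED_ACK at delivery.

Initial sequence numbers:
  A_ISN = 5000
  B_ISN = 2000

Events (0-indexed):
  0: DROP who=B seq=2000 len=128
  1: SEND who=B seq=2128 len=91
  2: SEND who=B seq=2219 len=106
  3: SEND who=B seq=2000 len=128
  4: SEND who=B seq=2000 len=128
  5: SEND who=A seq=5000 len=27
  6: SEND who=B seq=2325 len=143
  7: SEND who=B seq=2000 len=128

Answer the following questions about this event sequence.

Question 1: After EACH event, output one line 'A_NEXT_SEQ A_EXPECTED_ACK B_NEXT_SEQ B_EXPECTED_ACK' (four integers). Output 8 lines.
5000 2000 2128 5000
5000 2000 2219 5000
5000 2000 2325 5000
5000 2325 2325 5000
5000 2325 2325 5000
5027 2325 2325 5027
5027 2468 2468 5027
5027 2468 2468 5027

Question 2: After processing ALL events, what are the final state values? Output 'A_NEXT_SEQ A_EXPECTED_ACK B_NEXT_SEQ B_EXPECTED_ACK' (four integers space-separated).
Answer: 5027 2468 2468 5027

Derivation:
After event 0: A_seq=5000 A_ack=2000 B_seq=2128 B_ack=5000
After event 1: A_seq=5000 A_ack=2000 B_seq=2219 B_ack=5000
After event 2: A_seq=5000 A_ack=2000 B_seq=2325 B_ack=5000
After event 3: A_seq=5000 A_ack=2325 B_seq=2325 B_ack=5000
After event 4: A_seq=5000 A_ack=2325 B_seq=2325 B_ack=5000
After event 5: A_seq=5027 A_ack=2325 B_seq=2325 B_ack=5027
After event 6: A_seq=5027 A_ack=2468 B_seq=2468 B_ack=5027
After event 7: A_seq=5027 A_ack=2468 B_seq=2468 B_ack=5027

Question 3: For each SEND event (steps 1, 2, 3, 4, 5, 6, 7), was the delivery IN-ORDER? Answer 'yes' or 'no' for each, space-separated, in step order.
Answer: no no yes no yes yes no

Derivation:
Step 1: SEND seq=2128 -> out-of-order
Step 2: SEND seq=2219 -> out-of-order
Step 3: SEND seq=2000 -> in-order
Step 4: SEND seq=2000 -> out-of-order
Step 5: SEND seq=5000 -> in-order
Step 6: SEND seq=2325 -> in-order
Step 7: SEND seq=2000 -> out-of-order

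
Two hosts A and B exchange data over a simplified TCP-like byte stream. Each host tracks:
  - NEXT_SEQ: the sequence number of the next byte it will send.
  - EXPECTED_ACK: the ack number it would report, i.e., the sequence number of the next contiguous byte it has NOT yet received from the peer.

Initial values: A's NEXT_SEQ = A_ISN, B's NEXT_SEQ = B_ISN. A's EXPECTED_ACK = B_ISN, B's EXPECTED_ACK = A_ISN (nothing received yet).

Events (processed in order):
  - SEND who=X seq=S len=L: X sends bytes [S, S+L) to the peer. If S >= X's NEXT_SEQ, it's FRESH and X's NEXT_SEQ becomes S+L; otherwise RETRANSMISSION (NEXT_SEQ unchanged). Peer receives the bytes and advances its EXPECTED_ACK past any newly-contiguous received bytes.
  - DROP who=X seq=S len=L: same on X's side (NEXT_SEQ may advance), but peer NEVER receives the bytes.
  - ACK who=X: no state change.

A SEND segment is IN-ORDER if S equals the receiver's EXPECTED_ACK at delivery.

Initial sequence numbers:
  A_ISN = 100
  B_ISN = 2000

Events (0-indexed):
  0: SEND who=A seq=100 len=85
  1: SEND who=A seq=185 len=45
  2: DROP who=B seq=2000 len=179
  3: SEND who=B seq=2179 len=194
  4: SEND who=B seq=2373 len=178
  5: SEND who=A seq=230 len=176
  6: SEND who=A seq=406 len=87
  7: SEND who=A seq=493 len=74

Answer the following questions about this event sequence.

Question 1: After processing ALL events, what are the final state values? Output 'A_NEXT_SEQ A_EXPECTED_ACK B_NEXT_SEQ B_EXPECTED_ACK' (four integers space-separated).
Answer: 567 2000 2551 567

Derivation:
After event 0: A_seq=185 A_ack=2000 B_seq=2000 B_ack=185
After event 1: A_seq=230 A_ack=2000 B_seq=2000 B_ack=230
After event 2: A_seq=230 A_ack=2000 B_seq=2179 B_ack=230
After event 3: A_seq=230 A_ack=2000 B_seq=2373 B_ack=230
After event 4: A_seq=230 A_ack=2000 B_seq=2551 B_ack=230
After event 5: A_seq=406 A_ack=2000 B_seq=2551 B_ack=406
After event 6: A_seq=493 A_ack=2000 B_seq=2551 B_ack=493
After event 7: A_seq=567 A_ack=2000 B_seq=2551 B_ack=567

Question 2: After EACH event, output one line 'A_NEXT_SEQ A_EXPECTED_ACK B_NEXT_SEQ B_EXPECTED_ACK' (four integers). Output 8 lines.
185 2000 2000 185
230 2000 2000 230
230 2000 2179 230
230 2000 2373 230
230 2000 2551 230
406 2000 2551 406
493 2000 2551 493
567 2000 2551 567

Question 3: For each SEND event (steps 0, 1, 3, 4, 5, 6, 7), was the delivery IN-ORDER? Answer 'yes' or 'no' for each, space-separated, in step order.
Answer: yes yes no no yes yes yes

Derivation:
Step 0: SEND seq=100 -> in-order
Step 1: SEND seq=185 -> in-order
Step 3: SEND seq=2179 -> out-of-order
Step 4: SEND seq=2373 -> out-of-order
Step 5: SEND seq=230 -> in-order
Step 6: SEND seq=406 -> in-order
Step 7: SEND seq=493 -> in-order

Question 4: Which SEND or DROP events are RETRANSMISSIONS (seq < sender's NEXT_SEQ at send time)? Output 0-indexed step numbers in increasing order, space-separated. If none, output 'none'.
Answer: none

Derivation:
Step 0: SEND seq=100 -> fresh
Step 1: SEND seq=185 -> fresh
Step 2: DROP seq=2000 -> fresh
Step 3: SEND seq=2179 -> fresh
Step 4: SEND seq=2373 -> fresh
Step 5: SEND seq=230 -> fresh
Step 6: SEND seq=406 -> fresh
Step 7: SEND seq=493 -> fresh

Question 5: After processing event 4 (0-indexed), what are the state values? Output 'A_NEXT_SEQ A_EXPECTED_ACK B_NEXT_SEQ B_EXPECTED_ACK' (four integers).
After event 0: A_seq=185 A_ack=2000 B_seq=2000 B_ack=185
After event 1: A_seq=230 A_ack=2000 B_seq=2000 B_ack=230
After event 2: A_seq=230 A_ack=2000 B_seq=2179 B_ack=230
After event 3: A_seq=230 A_ack=2000 B_seq=2373 B_ack=230
After event 4: A_seq=230 A_ack=2000 B_seq=2551 B_ack=230

230 2000 2551 230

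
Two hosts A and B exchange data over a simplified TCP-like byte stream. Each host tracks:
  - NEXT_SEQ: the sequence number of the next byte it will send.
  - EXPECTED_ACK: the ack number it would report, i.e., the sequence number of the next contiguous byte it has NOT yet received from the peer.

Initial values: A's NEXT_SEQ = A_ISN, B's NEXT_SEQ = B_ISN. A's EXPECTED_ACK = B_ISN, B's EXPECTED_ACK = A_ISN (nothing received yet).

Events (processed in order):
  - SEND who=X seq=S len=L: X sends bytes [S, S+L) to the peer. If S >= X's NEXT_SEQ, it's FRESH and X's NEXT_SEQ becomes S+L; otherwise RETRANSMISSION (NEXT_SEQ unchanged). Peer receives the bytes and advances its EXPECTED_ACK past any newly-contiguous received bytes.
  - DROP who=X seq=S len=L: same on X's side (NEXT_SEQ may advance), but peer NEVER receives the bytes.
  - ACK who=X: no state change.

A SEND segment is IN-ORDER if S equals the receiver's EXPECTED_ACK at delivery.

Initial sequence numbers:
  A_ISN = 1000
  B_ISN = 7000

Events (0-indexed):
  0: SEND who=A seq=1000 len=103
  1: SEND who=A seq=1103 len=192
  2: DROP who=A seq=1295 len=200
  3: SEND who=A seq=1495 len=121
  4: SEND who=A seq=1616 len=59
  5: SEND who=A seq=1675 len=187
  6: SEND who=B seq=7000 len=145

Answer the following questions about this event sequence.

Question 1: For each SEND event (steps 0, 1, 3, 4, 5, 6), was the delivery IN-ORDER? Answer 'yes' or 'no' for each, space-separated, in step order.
Answer: yes yes no no no yes

Derivation:
Step 0: SEND seq=1000 -> in-order
Step 1: SEND seq=1103 -> in-order
Step 3: SEND seq=1495 -> out-of-order
Step 4: SEND seq=1616 -> out-of-order
Step 5: SEND seq=1675 -> out-of-order
Step 6: SEND seq=7000 -> in-order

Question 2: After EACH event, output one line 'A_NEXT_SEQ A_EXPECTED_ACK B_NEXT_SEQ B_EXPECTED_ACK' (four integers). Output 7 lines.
1103 7000 7000 1103
1295 7000 7000 1295
1495 7000 7000 1295
1616 7000 7000 1295
1675 7000 7000 1295
1862 7000 7000 1295
1862 7145 7145 1295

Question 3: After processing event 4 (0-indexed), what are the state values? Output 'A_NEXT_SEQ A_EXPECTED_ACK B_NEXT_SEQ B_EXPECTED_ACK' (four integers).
After event 0: A_seq=1103 A_ack=7000 B_seq=7000 B_ack=1103
After event 1: A_seq=1295 A_ack=7000 B_seq=7000 B_ack=1295
After event 2: A_seq=1495 A_ack=7000 B_seq=7000 B_ack=1295
After event 3: A_seq=1616 A_ack=7000 B_seq=7000 B_ack=1295
After event 4: A_seq=1675 A_ack=7000 B_seq=7000 B_ack=1295

1675 7000 7000 1295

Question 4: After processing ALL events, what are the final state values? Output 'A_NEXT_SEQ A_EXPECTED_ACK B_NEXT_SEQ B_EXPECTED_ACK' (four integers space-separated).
After event 0: A_seq=1103 A_ack=7000 B_seq=7000 B_ack=1103
After event 1: A_seq=1295 A_ack=7000 B_seq=7000 B_ack=1295
After event 2: A_seq=1495 A_ack=7000 B_seq=7000 B_ack=1295
After event 3: A_seq=1616 A_ack=7000 B_seq=7000 B_ack=1295
After event 4: A_seq=1675 A_ack=7000 B_seq=7000 B_ack=1295
After event 5: A_seq=1862 A_ack=7000 B_seq=7000 B_ack=1295
After event 6: A_seq=1862 A_ack=7145 B_seq=7145 B_ack=1295

Answer: 1862 7145 7145 1295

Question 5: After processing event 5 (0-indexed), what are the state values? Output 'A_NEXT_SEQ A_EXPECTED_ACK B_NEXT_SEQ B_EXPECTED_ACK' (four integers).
After event 0: A_seq=1103 A_ack=7000 B_seq=7000 B_ack=1103
After event 1: A_seq=1295 A_ack=7000 B_seq=7000 B_ack=1295
After event 2: A_seq=1495 A_ack=7000 B_seq=7000 B_ack=1295
After event 3: A_seq=1616 A_ack=7000 B_seq=7000 B_ack=1295
After event 4: A_seq=1675 A_ack=7000 B_seq=7000 B_ack=1295
After event 5: A_seq=1862 A_ack=7000 B_seq=7000 B_ack=1295

1862 7000 7000 1295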